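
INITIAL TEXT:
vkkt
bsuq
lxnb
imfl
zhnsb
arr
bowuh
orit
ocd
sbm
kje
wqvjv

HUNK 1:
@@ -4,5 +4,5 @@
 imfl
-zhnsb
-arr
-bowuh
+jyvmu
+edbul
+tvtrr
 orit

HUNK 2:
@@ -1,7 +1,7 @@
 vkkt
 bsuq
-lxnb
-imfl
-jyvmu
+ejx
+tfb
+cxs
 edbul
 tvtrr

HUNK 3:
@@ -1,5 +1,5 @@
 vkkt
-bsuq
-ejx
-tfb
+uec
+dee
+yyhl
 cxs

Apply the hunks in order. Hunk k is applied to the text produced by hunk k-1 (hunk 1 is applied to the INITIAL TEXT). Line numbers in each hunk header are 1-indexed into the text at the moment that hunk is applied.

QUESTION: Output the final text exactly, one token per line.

Hunk 1: at line 4 remove [zhnsb,arr,bowuh] add [jyvmu,edbul,tvtrr] -> 12 lines: vkkt bsuq lxnb imfl jyvmu edbul tvtrr orit ocd sbm kje wqvjv
Hunk 2: at line 1 remove [lxnb,imfl,jyvmu] add [ejx,tfb,cxs] -> 12 lines: vkkt bsuq ejx tfb cxs edbul tvtrr orit ocd sbm kje wqvjv
Hunk 3: at line 1 remove [bsuq,ejx,tfb] add [uec,dee,yyhl] -> 12 lines: vkkt uec dee yyhl cxs edbul tvtrr orit ocd sbm kje wqvjv

Answer: vkkt
uec
dee
yyhl
cxs
edbul
tvtrr
orit
ocd
sbm
kje
wqvjv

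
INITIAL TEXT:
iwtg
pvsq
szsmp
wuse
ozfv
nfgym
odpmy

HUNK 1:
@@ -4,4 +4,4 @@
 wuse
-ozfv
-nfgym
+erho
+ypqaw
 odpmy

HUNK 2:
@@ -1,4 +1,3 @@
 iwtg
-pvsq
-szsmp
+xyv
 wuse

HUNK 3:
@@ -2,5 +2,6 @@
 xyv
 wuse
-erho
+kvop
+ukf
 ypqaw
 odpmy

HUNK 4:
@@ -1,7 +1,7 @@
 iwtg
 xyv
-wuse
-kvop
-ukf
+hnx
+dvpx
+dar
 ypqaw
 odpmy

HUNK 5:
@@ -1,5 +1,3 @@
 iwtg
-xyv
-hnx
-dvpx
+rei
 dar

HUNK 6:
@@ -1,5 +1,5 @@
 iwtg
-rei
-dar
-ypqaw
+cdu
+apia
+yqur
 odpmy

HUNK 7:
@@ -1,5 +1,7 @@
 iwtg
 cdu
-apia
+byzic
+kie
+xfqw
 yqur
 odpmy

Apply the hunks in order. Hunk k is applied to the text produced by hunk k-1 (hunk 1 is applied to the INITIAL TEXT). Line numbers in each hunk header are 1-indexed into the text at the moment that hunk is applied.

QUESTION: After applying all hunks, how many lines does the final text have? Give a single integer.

Hunk 1: at line 4 remove [ozfv,nfgym] add [erho,ypqaw] -> 7 lines: iwtg pvsq szsmp wuse erho ypqaw odpmy
Hunk 2: at line 1 remove [pvsq,szsmp] add [xyv] -> 6 lines: iwtg xyv wuse erho ypqaw odpmy
Hunk 3: at line 2 remove [erho] add [kvop,ukf] -> 7 lines: iwtg xyv wuse kvop ukf ypqaw odpmy
Hunk 4: at line 1 remove [wuse,kvop,ukf] add [hnx,dvpx,dar] -> 7 lines: iwtg xyv hnx dvpx dar ypqaw odpmy
Hunk 5: at line 1 remove [xyv,hnx,dvpx] add [rei] -> 5 lines: iwtg rei dar ypqaw odpmy
Hunk 6: at line 1 remove [rei,dar,ypqaw] add [cdu,apia,yqur] -> 5 lines: iwtg cdu apia yqur odpmy
Hunk 7: at line 1 remove [apia] add [byzic,kie,xfqw] -> 7 lines: iwtg cdu byzic kie xfqw yqur odpmy
Final line count: 7

Answer: 7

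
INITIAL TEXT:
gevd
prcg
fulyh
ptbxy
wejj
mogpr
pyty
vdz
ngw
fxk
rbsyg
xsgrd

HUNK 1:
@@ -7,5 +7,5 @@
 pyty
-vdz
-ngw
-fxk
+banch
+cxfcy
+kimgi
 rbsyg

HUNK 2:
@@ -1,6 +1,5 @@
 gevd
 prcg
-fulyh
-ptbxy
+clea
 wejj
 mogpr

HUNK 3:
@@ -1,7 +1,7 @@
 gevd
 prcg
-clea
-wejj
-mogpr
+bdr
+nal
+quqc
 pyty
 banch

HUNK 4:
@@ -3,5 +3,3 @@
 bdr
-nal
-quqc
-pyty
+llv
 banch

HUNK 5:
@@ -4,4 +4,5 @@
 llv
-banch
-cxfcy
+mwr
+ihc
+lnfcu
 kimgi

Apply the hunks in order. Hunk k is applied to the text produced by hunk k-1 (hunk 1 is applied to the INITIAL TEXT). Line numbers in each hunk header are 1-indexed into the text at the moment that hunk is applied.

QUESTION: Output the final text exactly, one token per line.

Hunk 1: at line 7 remove [vdz,ngw,fxk] add [banch,cxfcy,kimgi] -> 12 lines: gevd prcg fulyh ptbxy wejj mogpr pyty banch cxfcy kimgi rbsyg xsgrd
Hunk 2: at line 1 remove [fulyh,ptbxy] add [clea] -> 11 lines: gevd prcg clea wejj mogpr pyty banch cxfcy kimgi rbsyg xsgrd
Hunk 3: at line 1 remove [clea,wejj,mogpr] add [bdr,nal,quqc] -> 11 lines: gevd prcg bdr nal quqc pyty banch cxfcy kimgi rbsyg xsgrd
Hunk 4: at line 3 remove [nal,quqc,pyty] add [llv] -> 9 lines: gevd prcg bdr llv banch cxfcy kimgi rbsyg xsgrd
Hunk 5: at line 4 remove [banch,cxfcy] add [mwr,ihc,lnfcu] -> 10 lines: gevd prcg bdr llv mwr ihc lnfcu kimgi rbsyg xsgrd

Answer: gevd
prcg
bdr
llv
mwr
ihc
lnfcu
kimgi
rbsyg
xsgrd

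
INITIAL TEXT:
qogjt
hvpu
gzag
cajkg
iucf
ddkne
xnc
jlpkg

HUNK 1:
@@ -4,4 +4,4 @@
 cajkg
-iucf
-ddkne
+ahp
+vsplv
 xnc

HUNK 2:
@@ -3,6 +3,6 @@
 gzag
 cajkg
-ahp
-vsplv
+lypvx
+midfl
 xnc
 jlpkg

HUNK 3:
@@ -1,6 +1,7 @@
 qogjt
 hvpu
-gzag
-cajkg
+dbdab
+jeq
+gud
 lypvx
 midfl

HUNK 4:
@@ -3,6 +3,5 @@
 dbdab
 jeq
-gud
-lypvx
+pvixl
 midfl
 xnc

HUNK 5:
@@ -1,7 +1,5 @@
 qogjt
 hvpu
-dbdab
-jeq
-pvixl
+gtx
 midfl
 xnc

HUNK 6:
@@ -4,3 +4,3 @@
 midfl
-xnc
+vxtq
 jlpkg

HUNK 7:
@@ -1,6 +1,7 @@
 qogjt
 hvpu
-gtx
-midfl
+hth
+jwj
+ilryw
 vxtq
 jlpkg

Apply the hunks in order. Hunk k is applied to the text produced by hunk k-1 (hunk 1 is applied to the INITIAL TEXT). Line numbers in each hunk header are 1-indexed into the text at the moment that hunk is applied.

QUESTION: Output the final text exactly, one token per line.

Hunk 1: at line 4 remove [iucf,ddkne] add [ahp,vsplv] -> 8 lines: qogjt hvpu gzag cajkg ahp vsplv xnc jlpkg
Hunk 2: at line 3 remove [ahp,vsplv] add [lypvx,midfl] -> 8 lines: qogjt hvpu gzag cajkg lypvx midfl xnc jlpkg
Hunk 3: at line 1 remove [gzag,cajkg] add [dbdab,jeq,gud] -> 9 lines: qogjt hvpu dbdab jeq gud lypvx midfl xnc jlpkg
Hunk 4: at line 3 remove [gud,lypvx] add [pvixl] -> 8 lines: qogjt hvpu dbdab jeq pvixl midfl xnc jlpkg
Hunk 5: at line 1 remove [dbdab,jeq,pvixl] add [gtx] -> 6 lines: qogjt hvpu gtx midfl xnc jlpkg
Hunk 6: at line 4 remove [xnc] add [vxtq] -> 6 lines: qogjt hvpu gtx midfl vxtq jlpkg
Hunk 7: at line 1 remove [gtx,midfl] add [hth,jwj,ilryw] -> 7 lines: qogjt hvpu hth jwj ilryw vxtq jlpkg

Answer: qogjt
hvpu
hth
jwj
ilryw
vxtq
jlpkg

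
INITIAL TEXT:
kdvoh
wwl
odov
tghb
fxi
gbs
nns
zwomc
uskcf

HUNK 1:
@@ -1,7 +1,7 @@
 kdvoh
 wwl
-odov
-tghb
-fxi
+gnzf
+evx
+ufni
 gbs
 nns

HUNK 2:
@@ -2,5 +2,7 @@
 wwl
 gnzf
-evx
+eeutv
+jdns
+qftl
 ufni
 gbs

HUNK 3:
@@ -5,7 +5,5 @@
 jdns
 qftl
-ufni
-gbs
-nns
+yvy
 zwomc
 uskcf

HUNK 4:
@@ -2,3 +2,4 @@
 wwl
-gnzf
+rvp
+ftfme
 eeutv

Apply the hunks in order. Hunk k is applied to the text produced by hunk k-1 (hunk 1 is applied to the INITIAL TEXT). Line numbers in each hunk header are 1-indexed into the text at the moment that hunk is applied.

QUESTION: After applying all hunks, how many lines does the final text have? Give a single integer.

Answer: 10

Derivation:
Hunk 1: at line 1 remove [odov,tghb,fxi] add [gnzf,evx,ufni] -> 9 lines: kdvoh wwl gnzf evx ufni gbs nns zwomc uskcf
Hunk 2: at line 2 remove [evx] add [eeutv,jdns,qftl] -> 11 lines: kdvoh wwl gnzf eeutv jdns qftl ufni gbs nns zwomc uskcf
Hunk 3: at line 5 remove [ufni,gbs,nns] add [yvy] -> 9 lines: kdvoh wwl gnzf eeutv jdns qftl yvy zwomc uskcf
Hunk 4: at line 2 remove [gnzf] add [rvp,ftfme] -> 10 lines: kdvoh wwl rvp ftfme eeutv jdns qftl yvy zwomc uskcf
Final line count: 10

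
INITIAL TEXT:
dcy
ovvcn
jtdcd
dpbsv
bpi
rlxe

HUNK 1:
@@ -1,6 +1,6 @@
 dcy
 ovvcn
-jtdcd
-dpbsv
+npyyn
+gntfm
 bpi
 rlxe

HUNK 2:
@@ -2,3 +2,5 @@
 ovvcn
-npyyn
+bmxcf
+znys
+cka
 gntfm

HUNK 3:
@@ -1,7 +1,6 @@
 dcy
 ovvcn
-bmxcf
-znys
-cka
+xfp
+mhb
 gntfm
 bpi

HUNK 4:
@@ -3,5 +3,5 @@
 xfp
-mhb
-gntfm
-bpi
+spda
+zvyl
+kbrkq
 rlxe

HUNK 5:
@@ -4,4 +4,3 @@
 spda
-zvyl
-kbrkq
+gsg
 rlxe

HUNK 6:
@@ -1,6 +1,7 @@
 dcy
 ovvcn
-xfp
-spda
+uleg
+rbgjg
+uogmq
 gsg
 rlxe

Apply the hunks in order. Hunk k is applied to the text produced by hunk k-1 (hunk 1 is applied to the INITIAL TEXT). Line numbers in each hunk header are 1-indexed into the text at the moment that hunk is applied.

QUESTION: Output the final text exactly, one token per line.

Hunk 1: at line 1 remove [jtdcd,dpbsv] add [npyyn,gntfm] -> 6 lines: dcy ovvcn npyyn gntfm bpi rlxe
Hunk 2: at line 2 remove [npyyn] add [bmxcf,znys,cka] -> 8 lines: dcy ovvcn bmxcf znys cka gntfm bpi rlxe
Hunk 3: at line 1 remove [bmxcf,znys,cka] add [xfp,mhb] -> 7 lines: dcy ovvcn xfp mhb gntfm bpi rlxe
Hunk 4: at line 3 remove [mhb,gntfm,bpi] add [spda,zvyl,kbrkq] -> 7 lines: dcy ovvcn xfp spda zvyl kbrkq rlxe
Hunk 5: at line 4 remove [zvyl,kbrkq] add [gsg] -> 6 lines: dcy ovvcn xfp spda gsg rlxe
Hunk 6: at line 1 remove [xfp,spda] add [uleg,rbgjg,uogmq] -> 7 lines: dcy ovvcn uleg rbgjg uogmq gsg rlxe

Answer: dcy
ovvcn
uleg
rbgjg
uogmq
gsg
rlxe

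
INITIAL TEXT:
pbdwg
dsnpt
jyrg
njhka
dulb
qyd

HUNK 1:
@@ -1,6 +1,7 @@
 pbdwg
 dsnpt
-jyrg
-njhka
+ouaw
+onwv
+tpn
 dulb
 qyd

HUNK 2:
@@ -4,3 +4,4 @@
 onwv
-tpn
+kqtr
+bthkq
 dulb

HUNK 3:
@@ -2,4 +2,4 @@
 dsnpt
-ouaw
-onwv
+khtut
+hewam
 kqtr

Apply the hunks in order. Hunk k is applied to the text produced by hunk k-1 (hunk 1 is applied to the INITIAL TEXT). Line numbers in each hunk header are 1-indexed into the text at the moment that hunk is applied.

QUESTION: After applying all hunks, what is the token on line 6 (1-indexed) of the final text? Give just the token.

Hunk 1: at line 1 remove [jyrg,njhka] add [ouaw,onwv,tpn] -> 7 lines: pbdwg dsnpt ouaw onwv tpn dulb qyd
Hunk 2: at line 4 remove [tpn] add [kqtr,bthkq] -> 8 lines: pbdwg dsnpt ouaw onwv kqtr bthkq dulb qyd
Hunk 3: at line 2 remove [ouaw,onwv] add [khtut,hewam] -> 8 lines: pbdwg dsnpt khtut hewam kqtr bthkq dulb qyd
Final line 6: bthkq

Answer: bthkq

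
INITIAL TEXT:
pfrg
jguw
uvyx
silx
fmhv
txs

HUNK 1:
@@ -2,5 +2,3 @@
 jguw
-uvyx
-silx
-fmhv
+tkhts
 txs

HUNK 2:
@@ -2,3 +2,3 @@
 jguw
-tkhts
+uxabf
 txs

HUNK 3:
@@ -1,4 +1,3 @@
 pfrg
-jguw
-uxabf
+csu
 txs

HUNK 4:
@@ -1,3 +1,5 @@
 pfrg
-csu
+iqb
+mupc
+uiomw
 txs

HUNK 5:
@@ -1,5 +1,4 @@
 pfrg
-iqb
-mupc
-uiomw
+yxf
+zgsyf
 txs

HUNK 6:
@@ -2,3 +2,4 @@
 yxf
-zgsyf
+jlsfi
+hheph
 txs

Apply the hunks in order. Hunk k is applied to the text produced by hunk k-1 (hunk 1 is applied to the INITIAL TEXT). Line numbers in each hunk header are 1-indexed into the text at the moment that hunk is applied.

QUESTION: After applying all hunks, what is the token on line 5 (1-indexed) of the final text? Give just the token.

Hunk 1: at line 2 remove [uvyx,silx,fmhv] add [tkhts] -> 4 lines: pfrg jguw tkhts txs
Hunk 2: at line 2 remove [tkhts] add [uxabf] -> 4 lines: pfrg jguw uxabf txs
Hunk 3: at line 1 remove [jguw,uxabf] add [csu] -> 3 lines: pfrg csu txs
Hunk 4: at line 1 remove [csu] add [iqb,mupc,uiomw] -> 5 lines: pfrg iqb mupc uiomw txs
Hunk 5: at line 1 remove [iqb,mupc,uiomw] add [yxf,zgsyf] -> 4 lines: pfrg yxf zgsyf txs
Hunk 6: at line 2 remove [zgsyf] add [jlsfi,hheph] -> 5 lines: pfrg yxf jlsfi hheph txs
Final line 5: txs

Answer: txs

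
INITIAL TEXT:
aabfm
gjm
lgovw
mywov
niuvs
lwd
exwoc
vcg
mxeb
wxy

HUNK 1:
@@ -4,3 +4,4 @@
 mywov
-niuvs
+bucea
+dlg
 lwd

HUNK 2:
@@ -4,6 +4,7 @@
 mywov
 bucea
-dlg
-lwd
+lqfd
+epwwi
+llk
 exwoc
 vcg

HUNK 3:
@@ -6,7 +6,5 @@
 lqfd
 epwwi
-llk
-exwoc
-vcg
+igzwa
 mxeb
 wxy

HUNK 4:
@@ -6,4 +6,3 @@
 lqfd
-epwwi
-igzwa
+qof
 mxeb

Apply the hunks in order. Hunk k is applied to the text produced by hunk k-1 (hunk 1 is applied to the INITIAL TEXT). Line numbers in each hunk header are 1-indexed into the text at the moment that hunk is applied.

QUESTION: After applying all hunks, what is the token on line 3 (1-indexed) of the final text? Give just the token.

Answer: lgovw

Derivation:
Hunk 1: at line 4 remove [niuvs] add [bucea,dlg] -> 11 lines: aabfm gjm lgovw mywov bucea dlg lwd exwoc vcg mxeb wxy
Hunk 2: at line 4 remove [dlg,lwd] add [lqfd,epwwi,llk] -> 12 lines: aabfm gjm lgovw mywov bucea lqfd epwwi llk exwoc vcg mxeb wxy
Hunk 3: at line 6 remove [llk,exwoc,vcg] add [igzwa] -> 10 lines: aabfm gjm lgovw mywov bucea lqfd epwwi igzwa mxeb wxy
Hunk 4: at line 6 remove [epwwi,igzwa] add [qof] -> 9 lines: aabfm gjm lgovw mywov bucea lqfd qof mxeb wxy
Final line 3: lgovw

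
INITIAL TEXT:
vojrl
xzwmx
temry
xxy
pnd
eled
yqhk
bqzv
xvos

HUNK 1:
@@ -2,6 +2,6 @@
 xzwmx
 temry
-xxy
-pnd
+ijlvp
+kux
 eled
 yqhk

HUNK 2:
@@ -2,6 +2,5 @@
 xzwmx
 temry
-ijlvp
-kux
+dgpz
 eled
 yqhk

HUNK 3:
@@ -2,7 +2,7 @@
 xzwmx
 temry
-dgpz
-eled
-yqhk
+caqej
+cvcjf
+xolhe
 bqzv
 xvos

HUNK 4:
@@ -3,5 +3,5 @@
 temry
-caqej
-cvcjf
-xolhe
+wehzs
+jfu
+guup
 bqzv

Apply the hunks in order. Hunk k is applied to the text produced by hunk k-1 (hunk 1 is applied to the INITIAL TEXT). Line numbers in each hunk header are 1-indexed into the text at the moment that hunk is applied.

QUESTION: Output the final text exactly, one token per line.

Hunk 1: at line 2 remove [xxy,pnd] add [ijlvp,kux] -> 9 lines: vojrl xzwmx temry ijlvp kux eled yqhk bqzv xvos
Hunk 2: at line 2 remove [ijlvp,kux] add [dgpz] -> 8 lines: vojrl xzwmx temry dgpz eled yqhk bqzv xvos
Hunk 3: at line 2 remove [dgpz,eled,yqhk] add [caqej,cvcjf,xolhe] -> 8 lines: vojrl xzwmx temry caqej cvcjf xolhe bqzv xvos
Hunk 4: at line 3 remove [caqej,cvcjf,xolhe] add [wehzs,jfu,guup] -> 8 lines: vojrl xzwmx temry wehzs jfu guup bqzv xvos

Answer: vojrl
xzwmx
temry
wehzs
jfu
guup
bqzv
xvos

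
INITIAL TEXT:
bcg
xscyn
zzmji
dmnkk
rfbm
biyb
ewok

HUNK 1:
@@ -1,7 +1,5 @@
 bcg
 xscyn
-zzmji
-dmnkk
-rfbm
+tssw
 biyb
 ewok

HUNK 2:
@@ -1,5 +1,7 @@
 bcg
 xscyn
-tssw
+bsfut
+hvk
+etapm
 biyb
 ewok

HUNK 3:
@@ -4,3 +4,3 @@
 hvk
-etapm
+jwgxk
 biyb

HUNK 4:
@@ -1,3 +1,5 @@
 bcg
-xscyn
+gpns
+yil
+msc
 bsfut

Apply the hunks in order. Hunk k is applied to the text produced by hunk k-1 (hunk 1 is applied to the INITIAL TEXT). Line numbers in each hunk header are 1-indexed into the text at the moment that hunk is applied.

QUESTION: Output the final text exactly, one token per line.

Hunk 1: at line 1 remove [zzmji,dmnkk,rfbm] add [tssw] -> 5 lines: bcg xscyn tssw biyb ewok
Hunk 2: at line 1 remove [tssw] add [bsfut,hvk,etapm] -> 7 lines: bcg xscyn bsfut hvk etapm biyb ewok
Hunk 3: at line 4 remove [etapm] add [jwgxk] -> 7 lines: bcg xscyn bsfut hvk jwgxk biyb ewok
Hunk 4: at line 1 remove [xscyn] add [gpns,yil,msc] -> 9 lines: bcg gpns yil msc bsfut hvk jwgxk biyb ewok

Answer: bcg
gpns
yil
msc
bsfut
hvk
jwgxk
biyb
ewok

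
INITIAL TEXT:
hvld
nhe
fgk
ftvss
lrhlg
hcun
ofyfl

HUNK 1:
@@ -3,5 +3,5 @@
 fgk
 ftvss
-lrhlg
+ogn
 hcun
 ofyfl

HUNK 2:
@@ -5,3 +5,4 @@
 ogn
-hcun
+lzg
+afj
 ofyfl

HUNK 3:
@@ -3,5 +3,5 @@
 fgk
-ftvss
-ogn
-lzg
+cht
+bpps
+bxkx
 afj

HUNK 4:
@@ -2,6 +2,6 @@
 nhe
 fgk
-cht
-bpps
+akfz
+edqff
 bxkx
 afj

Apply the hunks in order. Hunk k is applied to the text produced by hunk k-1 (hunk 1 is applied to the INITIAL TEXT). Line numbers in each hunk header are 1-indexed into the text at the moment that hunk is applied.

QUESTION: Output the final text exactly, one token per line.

Answer: hvld
nhe
fgk
akfz
edqff
bxkx
afj
ofyfl

Derivation:
Hunk 1: at line 3 remove [lrhlg] add [ogn] -> 7 lines: hvld nhe fgk ftvss ogn hcun ofyfl
Hunk 2: at line 5 remove [hcun] add [lzg,afj] -> 8 lines: hvld nhe fgk ftvss ogn lzg afj ofyfl
Hunk 3: at line 3 remove [ftvss,ogn,lzg] add [cht,bpps,bxkx] -> 8 lines: hvld nhe fgk cht bpps bxkx afj ofyfl
Hunk 4: at line 2 remove [cht,bpps] add [akfz,edqff] -> 8 lines: hvld nhe fgk akfz edqff bxkx afj ofyfl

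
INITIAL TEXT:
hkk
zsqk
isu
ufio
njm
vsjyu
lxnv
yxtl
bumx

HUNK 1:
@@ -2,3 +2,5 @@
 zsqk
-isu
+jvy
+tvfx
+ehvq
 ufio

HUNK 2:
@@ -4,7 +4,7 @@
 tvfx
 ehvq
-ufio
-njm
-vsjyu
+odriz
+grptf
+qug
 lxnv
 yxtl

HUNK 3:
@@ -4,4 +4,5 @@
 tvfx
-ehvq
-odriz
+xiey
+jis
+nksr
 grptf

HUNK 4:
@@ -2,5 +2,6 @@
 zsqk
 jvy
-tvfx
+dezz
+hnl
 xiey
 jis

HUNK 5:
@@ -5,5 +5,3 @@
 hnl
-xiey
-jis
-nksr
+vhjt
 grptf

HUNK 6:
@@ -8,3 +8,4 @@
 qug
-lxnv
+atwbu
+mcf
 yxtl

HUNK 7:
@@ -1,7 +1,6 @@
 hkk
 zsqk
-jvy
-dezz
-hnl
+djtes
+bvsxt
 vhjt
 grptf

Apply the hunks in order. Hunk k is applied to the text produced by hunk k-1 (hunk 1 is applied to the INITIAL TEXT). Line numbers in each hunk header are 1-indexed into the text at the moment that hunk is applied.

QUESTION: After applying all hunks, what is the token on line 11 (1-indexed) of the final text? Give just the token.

Hunk 1: at line 2 remove [isu] add [jvy,tvfx,ehvq] -> 11 lines: hkk zsqk jvy tvfx ehvq ufio njm vsjyu lxnv yxtl bumx
Hunk 2: at line 4 remove [ufio,njm,vsjyu] add [odriz,grptf,qug] -> 11 lines: hkk zsqk jvy tvfx ehvq odriz grptf qug lxnv yxtl bumx
Hunk 3: at line 4 remove [ehvq,odriz] add [xiey,jis,nksr] -> 12 lines: hkk zsqk jvy tvfx xiey jis nksr grptf qug lxnv yxtl bumx
Hunk 4: at line 2 remove [tvfx] add [dezz,hnl] -> 13 lines: hkk zsqk jvy dezz hnl xiey jis nksr grptf qug lxnv yxtl bumx
Hunk 5: at line 5 remove [xiey,jis,nksr] add [vhjt] -> 11 lines: hkk zsqk jvy dezz hnl vhjt grptf qug lxnv yxtl bumx
Hunk 6: at line 8 remove [lxnv] add [atwbu,mcf] -> 12 lines: hkk zsqk jvy dezz hnl vhjt grptf qug atwbu mcf yxtl bumx
Hunk 7: at line 1 remove [jvy,dezz,hnl] add [djtes,bvsxt] -> 11 lines: hkk zsqk djtes bvsxt vhjt grptf qug atwbu mcf yxtl bumx
Final line 11: bumx

Answer: bumx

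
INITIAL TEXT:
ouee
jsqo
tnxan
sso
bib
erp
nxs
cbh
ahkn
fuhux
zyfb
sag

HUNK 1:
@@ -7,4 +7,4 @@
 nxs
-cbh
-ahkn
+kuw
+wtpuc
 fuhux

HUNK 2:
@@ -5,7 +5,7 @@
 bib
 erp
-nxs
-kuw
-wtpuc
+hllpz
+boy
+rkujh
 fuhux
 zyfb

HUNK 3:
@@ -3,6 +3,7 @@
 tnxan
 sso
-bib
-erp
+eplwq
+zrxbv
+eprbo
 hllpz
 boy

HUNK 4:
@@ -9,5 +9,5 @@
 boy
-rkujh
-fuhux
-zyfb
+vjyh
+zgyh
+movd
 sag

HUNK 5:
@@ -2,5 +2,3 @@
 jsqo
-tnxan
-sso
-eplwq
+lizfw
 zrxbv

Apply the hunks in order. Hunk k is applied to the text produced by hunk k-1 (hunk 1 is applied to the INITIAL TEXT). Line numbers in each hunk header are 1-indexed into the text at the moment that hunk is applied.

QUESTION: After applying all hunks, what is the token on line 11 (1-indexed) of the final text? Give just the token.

Answer: sag

Derivation:
Hunk 1: at line 7 remove [cbh,ahkn] add [kuw,wtpuc] -> 12 lines: ouee jsqo tnxan sso bib erp nxs kuw wtpuc fuhux zyfb sag
Hunk 2: at line 5 remove [nxs,kuw,wtpuc] add [hllpz,boy,rkujh] -> 12 lines: ouee jsqo tnxan sso bib erp hllpz boy rkujh fuhux zyfb sag
Hunk 3: at line 3 remove [bib,erp] add [eplwq,zrxbv,eprbo] -> 13 lines: ouee jsqo tnxan sso eplwq zrxbv eprbo hllpz boy rkujh fuhux zyfb sag
Hunk 4: at line 9 remove [rkujh,fuhux,zyfb] add [vjyh,zgyh,movd] -> 13 lines: ouee jsqo tnxan sso eplwq zrxbv eprbo hllpz boy vjyh zgyh movd sag
Hunk 5: at line 2 remove [tnxan,sso,eplwq] add [lizfw] -> 11 lines: ouee jsqo lizfw zrxbv eprbo hllpz boy vjyh zgyh movd sag
Final line 11: sag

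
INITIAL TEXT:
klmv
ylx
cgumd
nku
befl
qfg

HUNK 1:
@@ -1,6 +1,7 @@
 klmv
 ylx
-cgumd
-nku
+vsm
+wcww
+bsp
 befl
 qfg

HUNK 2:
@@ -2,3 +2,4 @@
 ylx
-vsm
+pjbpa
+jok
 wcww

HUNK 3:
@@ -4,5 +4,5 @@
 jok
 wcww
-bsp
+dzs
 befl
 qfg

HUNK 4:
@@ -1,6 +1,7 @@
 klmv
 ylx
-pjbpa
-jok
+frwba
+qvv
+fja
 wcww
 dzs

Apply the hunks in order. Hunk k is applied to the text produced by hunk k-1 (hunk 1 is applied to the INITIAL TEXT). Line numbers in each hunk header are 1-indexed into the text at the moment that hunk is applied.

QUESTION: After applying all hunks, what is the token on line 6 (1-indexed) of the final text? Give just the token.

Answer: wcww

Derivation:
Hunk 1: at line 1 remove [cgumd,nku] add [vsm,wcww,bsp] -> 7 lines: klmv ylx vsm wcww bsp befl qfg
Hunk 2: at line 2 remove [vsm] add [pjbpa,jok] -> 8 lines: klmv ylx pjbpa jok wcww bsp befl qfg
Hunk 3: at line 4 remove [bsp] add [dzs] -> 8 lines: klmv ylx pjbpa jok wcww dzs befl qfg
Hunk 4: at line 1 remove [pjbpa,jok] add [frwba,qvv,fja] -> 9 lines: klmv ylx frwba qvv fja wcww dzs befl qfg
Final line 6: wcww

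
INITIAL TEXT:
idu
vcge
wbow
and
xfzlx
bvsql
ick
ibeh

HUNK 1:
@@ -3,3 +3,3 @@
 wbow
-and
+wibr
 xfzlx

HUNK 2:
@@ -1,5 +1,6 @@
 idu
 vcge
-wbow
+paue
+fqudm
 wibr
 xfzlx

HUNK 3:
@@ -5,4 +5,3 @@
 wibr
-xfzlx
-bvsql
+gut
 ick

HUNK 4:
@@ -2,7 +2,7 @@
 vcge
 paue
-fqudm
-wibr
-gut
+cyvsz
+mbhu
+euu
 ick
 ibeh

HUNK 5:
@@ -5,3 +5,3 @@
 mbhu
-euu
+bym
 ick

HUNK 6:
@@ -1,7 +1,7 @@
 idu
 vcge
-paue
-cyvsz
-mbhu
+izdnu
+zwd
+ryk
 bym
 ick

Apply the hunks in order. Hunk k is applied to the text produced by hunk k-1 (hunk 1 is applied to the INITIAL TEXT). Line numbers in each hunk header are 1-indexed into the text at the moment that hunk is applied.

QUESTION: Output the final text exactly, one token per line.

Hunk 1: at line 3 remove [and] add [wibr] -> 8 lines: idu vcge wbow wibr xfzlx bvsql ick ibeh
Hunk 2: at line 1 remove [wbow] add [paue,fqudm] -> 9 lines: idu vcge paue fqudm wibr xfzlx bvsql ick ibeh
Hunk 3: at line 5 remove [xfzlx,bvsql] add [gut] -> 8 lines: idu vcge paue fqudm wibr gut ick ibeh
Hunk 4: at line 2 remove [fqudm,wibr,gut] add [cyvsz,mbhu,euu] -> 8 lines: idu vcge paue cyvsz mbhu euu ick ibeh
Hunk 5: at line 5 remove [euu] add [bym] -> 8 lines: idu vcge paue cyvsz mbhu bym ick ibeh
Hunk 6: at line 1 remove [paue,cyvsz,mbhu] add [izdnu,zwd,ryk] -> 8 lines: idu vcge izdnu zwd ryk bym ick ibeh

Answer: idu
vcge
izdnu
zwd
ryk
bym
ick
ibeh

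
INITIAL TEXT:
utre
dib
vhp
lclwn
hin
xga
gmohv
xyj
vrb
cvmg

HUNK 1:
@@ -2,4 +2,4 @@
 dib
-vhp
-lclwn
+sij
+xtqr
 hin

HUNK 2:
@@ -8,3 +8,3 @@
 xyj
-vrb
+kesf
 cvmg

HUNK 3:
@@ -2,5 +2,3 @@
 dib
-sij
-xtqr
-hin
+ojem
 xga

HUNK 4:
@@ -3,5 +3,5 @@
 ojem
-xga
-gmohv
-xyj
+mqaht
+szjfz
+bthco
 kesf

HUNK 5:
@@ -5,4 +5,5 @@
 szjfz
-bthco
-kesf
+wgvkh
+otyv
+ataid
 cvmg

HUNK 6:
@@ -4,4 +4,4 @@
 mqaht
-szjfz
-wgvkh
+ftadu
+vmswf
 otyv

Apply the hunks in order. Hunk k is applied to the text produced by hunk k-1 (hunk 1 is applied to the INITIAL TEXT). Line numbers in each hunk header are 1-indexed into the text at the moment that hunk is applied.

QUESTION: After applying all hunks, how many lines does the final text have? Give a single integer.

Answer: 9

Derivation:
Hunk 1: at line 2 remove [vhp,lclwn] add [sij,xtqr] -> 10 lines: utre dib sij xtqr hin xga gmohv xyj vrb cvmg
Hunk 2: at line 8 remove [vrb] add [kesf] -> 10 lines: utre dib sij xtqr hin xga gmohv xyj kesf cvmg
Hunk 3: at line 2 remove [sij,xtqr,hin] add [ojem] -> 8 lines: utre dib ojem xga gmohv xyj kesf cvmg
Hunk 4: at line 3 remove [xga,gmohv,xyj] add [mqaht,szjfz,bthco] -> 8 lines: utre dib ojem mqaht szjfz bthco kesf cvmg
Hunk 5: at line 5 remove [bthco,kesf] add [wgvkh,otyv,ataid] -> 9 lines: utre dib ojem mqaht szjfz wgvkh otyv ataid cvmg
Hunk 6: at line 4 remove [szjfz,wgvkh] add [ftadu,vmswf] -> 9 lines: utre dib ojem mqaht ftadu vmswf otyv ataid cvmg
Final line count: 9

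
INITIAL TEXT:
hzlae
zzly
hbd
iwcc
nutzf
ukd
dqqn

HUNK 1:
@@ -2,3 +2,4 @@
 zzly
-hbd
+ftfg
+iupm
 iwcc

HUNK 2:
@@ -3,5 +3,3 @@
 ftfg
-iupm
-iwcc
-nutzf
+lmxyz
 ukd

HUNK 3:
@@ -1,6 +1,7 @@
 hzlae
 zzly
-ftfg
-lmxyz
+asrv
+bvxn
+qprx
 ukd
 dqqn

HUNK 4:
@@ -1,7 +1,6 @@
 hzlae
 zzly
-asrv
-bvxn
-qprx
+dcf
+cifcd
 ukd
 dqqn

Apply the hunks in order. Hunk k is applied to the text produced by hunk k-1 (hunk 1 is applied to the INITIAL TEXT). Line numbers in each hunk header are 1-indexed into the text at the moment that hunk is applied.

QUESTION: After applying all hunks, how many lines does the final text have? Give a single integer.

Answer: 6

Derivation:
Hunk 1: at line 2 remove [hbd] add [ftfg,iupm] -> 8 lines: hzlae zzly ftfg iupm iwcc nutzf ukd dqqn
Hunk 2: at line 3 remove [iupm,iwcc,nutzf] add [lmxyz] -> 6 lines: hzlae zzly ftfg lmxyz ukd dqqn
Hunk 3: at line 1 remove [ftfg,lmxyz] add [asrv,bvxn,qprx] -> 7 lines: hzlae zzly asrv bvxn qprx ukd dqqn
Hunk 4: at line 1 remove [asrv,bvxn,qprx] add [dcf,cifcd] -> 6 lines: hzlae zzly dcf cifcd ukd dqqn
Final line count: 6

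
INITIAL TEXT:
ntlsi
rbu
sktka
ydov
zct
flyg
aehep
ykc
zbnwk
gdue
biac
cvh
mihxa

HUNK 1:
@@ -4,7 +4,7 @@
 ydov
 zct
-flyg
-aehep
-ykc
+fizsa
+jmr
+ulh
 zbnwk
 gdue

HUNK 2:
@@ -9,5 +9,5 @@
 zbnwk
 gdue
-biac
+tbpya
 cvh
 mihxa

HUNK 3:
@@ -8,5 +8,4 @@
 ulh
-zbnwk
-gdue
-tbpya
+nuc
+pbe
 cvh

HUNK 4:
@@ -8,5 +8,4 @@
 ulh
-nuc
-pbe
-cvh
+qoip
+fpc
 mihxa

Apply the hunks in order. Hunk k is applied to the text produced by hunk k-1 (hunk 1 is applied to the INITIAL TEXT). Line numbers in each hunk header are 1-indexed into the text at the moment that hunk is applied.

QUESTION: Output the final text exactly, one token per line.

Answer: ntlsi
rbu
sktka
ydov
zct
fizsa
jmr
ulh
qoip
fpc
mihxa

Derivation:
Hunk 1: at line 4 remove [flyg,aehep,ykc] add [fizsa,jmr,ulh] -> 13 lines: ntlsi rbu sktka ydov zct fizsa jmr ulh zbnwk gdue biac cvh mihxa
Hunk 2: at line 9 remove [biac] add [tbpya] -> 13 lines: ntlsi rbu sktka ydov zct fizsa jmr ulh zbnwk gdue tbpya cvh mihxa
Hunk 3: at line 8 remove [zbnwk,gdue,tbpya] add [nuc,pbe] -> 12 lines: ntlsi rbu sktka ydov zct fizsa jmr ulh nuc pbe cvh mihxa
Hunk 4: at line 8 remove [nuc,pbe,cvh] add [qoip,fpc] -> 11 lines: ntlsi rbu sktka ydov zct fizsa jmr ulh qoip fpc mihxa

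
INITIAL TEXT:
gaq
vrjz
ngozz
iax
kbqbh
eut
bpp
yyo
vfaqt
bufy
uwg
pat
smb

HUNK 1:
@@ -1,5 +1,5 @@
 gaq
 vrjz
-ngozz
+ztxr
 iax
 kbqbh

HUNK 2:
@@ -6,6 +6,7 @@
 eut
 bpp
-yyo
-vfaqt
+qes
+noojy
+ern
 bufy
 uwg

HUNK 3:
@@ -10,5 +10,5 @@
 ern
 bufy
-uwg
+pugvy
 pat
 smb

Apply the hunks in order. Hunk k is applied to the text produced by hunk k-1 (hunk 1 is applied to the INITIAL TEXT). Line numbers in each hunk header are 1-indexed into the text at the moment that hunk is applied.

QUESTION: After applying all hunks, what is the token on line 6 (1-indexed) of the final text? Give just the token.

Answer: eut

Derivation:
Hunk 1: at line 1 remove [ngozz] add [ztxr] -> 13 lines: gaq vrjz ztxr iax kbqbh eut bpp yyo vfaqt bufy uwg pat smb
Hunk 2: at line 6 remove [yyo,vfaqt] add [qes,noojy,ern] -> 14 lines: gaq vrjz ztxr iax kbqbh eut bpp qes noojy ern bufy uwg pat smb
Hunk 3: at line 10 remove [uwg] add [pugvy] -> 14 lines: gaq vrjz ztxr iax kbqbh eut bpp qes noojy ern bufy pugvy pat smb
Final line 6: eut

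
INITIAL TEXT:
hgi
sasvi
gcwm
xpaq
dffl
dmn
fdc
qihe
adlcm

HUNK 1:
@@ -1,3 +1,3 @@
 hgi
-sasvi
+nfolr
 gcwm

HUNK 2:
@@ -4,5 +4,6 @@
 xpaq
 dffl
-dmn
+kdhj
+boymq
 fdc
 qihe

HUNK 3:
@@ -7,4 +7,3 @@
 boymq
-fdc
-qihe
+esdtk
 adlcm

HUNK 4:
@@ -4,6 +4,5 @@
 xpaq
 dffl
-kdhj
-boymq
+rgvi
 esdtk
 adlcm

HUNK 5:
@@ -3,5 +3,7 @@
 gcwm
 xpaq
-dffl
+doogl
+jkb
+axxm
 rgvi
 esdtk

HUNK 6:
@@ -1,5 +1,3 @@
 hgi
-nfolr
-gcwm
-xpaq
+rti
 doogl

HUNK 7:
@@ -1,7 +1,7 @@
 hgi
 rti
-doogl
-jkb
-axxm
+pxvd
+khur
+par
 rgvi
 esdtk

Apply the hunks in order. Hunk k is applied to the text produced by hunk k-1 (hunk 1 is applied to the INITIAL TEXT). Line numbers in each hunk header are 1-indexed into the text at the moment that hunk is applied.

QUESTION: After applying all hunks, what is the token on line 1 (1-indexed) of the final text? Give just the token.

Answer: hgi

Derivation:
Hunk 1: at line 1 remove [sasvi] add [nfolr] -> 9 lines: hgi nfolr gcwm xpaq dffl dmn fdc qihe adlcm
Hunk 2: at line 4 remove [dmn] add [kdhj,boymq] -> 10 lines: hgi nfolr gcwm xpaq dffl kdhj boymq fdc qihe adlcm
Hunk 3: at line 7 remove [fdc,qihe] add [esdtk] -> 9 lines: hgi nfolr gcwm xpaq dffl kdhj boymq esdtk adlcm
Hunk 4: at line 4 remove [kdhj,boymq] add [rgvi] -> 8 lines: hgi nfolr gcwm xpaq dffl rgvi esdtk adlcm
Hunk 5: at line 3 remove [dffl] add [doogl,jkb,axxm] -> 10 lines: hgi nfolr gcwm xpaq doogl jkb axxm rgvi esdtk adlcm
Hunk 6: at line 1 remove [nfolr,gcwm,xpaq] add [rti] -> 8 lines: hgi rti doogl jkb axxm rgvi esdtk adlcm
Hunk 7: at line 1 remove [doogl,jkb,axxm] add [pxvd,khur,par] -> 8 lines: hgi rti pxvd khur par rgvi esdtk adlcm
Final line 1: hgi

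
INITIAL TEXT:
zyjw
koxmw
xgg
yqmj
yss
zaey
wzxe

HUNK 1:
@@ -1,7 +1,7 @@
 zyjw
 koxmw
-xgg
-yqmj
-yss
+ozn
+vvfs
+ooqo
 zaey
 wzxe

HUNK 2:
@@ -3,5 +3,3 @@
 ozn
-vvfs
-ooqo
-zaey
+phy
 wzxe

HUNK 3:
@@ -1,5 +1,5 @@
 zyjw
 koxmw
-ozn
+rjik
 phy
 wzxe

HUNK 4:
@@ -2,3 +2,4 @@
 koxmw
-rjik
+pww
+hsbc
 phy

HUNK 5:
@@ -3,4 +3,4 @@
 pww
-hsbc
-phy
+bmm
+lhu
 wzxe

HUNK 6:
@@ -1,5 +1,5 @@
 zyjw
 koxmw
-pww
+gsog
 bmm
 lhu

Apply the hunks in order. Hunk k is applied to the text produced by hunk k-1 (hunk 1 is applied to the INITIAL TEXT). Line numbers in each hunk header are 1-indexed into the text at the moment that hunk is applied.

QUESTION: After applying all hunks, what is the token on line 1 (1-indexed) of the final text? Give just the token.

Hunk 1: at line 1 remove [xgg,yqmj,yss] add [ozn,vvfs,ooqo] -> 7 lines: zyjw koxmw ozn vvfs ooqo zaey wzxe
Hunk 2: at line 3 remove [vvfs,ooqo,zaey] add [phy] -> 5 lines: zyjw koxmw ozn phy wzxe
Hunk 3: at line 1 remove [ozn] add [rjik] -> 5 lines: zyjw koxmw rjik phy wzxe
Hunk 4: at line 2 remove [rjik] add [pww,hsbc] -> 6 lines: zyjw koxmw pww hsbc phy wzxe
Hunk 5: at line 3 remove [hsbc,phy] add [bmm,lhu] -> 6 lines: zyjw koxmw pww bmm lhu wzxe
Hunk 6: at line 1 remove [pww] add [gsog] -> 6 lines: zyjw koxmw gsog bmm lhu wzxe
Final line 1: zyjw

Answer: zyjw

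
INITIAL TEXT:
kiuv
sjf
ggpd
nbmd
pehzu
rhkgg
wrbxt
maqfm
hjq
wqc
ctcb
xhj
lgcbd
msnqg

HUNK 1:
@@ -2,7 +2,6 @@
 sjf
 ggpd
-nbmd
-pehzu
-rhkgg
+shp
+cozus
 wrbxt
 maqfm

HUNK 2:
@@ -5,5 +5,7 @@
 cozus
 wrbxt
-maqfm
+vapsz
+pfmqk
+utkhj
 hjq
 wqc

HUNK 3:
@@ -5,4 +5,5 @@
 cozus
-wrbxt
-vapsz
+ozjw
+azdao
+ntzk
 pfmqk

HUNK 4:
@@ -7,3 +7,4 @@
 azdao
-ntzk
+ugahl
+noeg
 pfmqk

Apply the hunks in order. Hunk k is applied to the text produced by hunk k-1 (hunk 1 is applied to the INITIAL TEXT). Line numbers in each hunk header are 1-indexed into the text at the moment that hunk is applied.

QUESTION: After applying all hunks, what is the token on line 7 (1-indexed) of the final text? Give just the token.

Answer: azdao

Derivation:
Hunk 1: at line 2 remove [nbmd,pehzu,rhkgg] add [shp,cozus] -> 13 lines: kiuv sjf ggpd shp cozus wrbxt maqfm hjq wqc ctcb xhj lgcbd msnqg
Hunk 2: at line 5 remove [maqfm] add [vapsz,pfmqk,utkhj] -> 15 lines: kiuv sjf ggpd shp cozus wrbxt vapsz pfmqk utkhj hjq wqc ctcb xhj lgcbd msnqg
Hunk 3: at line 5 remove [wrbxt,vapsz] add [ozjw,azdao,ntzk] -> 16 lines: kiuv sjf ggpd shp cozus ozjw azdao ntzk pfmqk utkhj hjq wqc ctcb xhj lgcbd msnqg
Hunk 4: at line 7 remove [ntzk] add [ugahl,noeg] -> 17 lines: kiuv sjf ggpd shp cozus ozjw azdao ugahl noeg pfmqk utkhj hjq wqc ctcb xhj lgcbd msnqg
Final line 7: azdao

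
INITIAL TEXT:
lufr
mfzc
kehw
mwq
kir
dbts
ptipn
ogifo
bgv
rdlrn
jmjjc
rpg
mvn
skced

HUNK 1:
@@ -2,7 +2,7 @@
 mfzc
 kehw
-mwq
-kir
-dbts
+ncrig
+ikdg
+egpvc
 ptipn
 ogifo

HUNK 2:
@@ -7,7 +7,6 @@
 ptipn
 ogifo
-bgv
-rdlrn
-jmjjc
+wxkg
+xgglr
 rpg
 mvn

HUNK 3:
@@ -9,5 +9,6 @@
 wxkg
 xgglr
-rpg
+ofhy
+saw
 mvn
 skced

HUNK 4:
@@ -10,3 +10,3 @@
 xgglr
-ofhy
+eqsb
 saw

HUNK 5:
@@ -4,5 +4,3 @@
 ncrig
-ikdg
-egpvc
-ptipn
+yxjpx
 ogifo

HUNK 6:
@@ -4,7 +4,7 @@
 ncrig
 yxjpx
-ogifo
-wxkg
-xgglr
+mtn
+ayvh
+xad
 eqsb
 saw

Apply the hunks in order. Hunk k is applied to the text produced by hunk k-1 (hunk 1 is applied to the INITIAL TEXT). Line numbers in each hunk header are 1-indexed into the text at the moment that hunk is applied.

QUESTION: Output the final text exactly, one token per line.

Answer: lufr
mfzc
kehw
ncrig
yxjpx
mtn
ayvh
xad
eqsb
saw
mvn
skced

Derivation:
Hunk 1: at line 2 remove [mwq,kir,dbts] add [ncrig,ikdg,egpvc] -> 14 lines: lufr mfzc kehw ncrig ikdg egpvc ptipn ogifo bgv rdlrn jmjjc rpg mvn skced
Hunk 2: at line 7 remove [bgv,rdlrn,jmjjc] add [wxkg,xgglr] -> 13 lines: lufr mfzc kehw ncrig ikdg egpvc ptipn ogifo wxkg xgglr rpg mvn skced
Hunk 3: at line 9 remove [rpg] add [ofhy,saw] -> 14 lines: lufr mfzc kehw ncrig ikdg egpvc ptipn ogifo wxkg xgglr ofhy saw mvn skced
Hunk 4: at line 10 remove [ofhy] add [eqsb] -> 14 lines: lufr mfzc kehw ncrig ikdg egpvc ptipn ogifo wxkg xgglr eqsb saw mvn skced
Hunk 5: at line 4 remove [ikdg,egpvc,ptipn] add [yxjpx] -> 12 lines: lufr mfzc kehw ncrig yxjpx ogifo wxkg xgglr eqsb saw mvn skced
Hunk 6: at line 4 remove [ogifo,wxkg,xgglr] add [mtn,ayvh,xad] -> 12 lines: lufr mfzc kehw ncrig yxjpx mtn ayvh xad eqsb saw mvn skced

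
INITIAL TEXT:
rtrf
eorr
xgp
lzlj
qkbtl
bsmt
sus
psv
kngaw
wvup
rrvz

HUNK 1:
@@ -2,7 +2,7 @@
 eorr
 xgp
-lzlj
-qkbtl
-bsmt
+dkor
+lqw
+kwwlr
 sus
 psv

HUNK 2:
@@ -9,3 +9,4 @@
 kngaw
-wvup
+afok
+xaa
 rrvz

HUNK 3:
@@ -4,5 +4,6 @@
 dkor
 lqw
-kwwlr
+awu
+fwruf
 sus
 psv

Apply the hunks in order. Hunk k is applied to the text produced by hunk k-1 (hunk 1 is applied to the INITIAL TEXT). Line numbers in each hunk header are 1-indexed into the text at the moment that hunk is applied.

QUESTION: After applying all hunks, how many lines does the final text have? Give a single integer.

Answer: 13

Derivation:
Hunk 1: at line 2 remove [lzlj,qkbtl,bsmt] add [dkor,lqw,kwwlr] -> 11 lines: rtrf eorr xgp dkor lqw kwwlr sus psv kngaw wvup rrvz
Hunk 2: at line 9 remove [wvup] add [afok,xaa] -> 12 lines: rtrf eorr xgp dkor lqw kwwlr sus psv kngaw afok xaa rrvz
Hunk 3: at line 4 remove [kwwlr] add [awu,fwruf] -> 13 lines: rtrf eorr xgp dkor lqw awu fwruf sus psv kngaw afok xaa rrvz
Final line count: 13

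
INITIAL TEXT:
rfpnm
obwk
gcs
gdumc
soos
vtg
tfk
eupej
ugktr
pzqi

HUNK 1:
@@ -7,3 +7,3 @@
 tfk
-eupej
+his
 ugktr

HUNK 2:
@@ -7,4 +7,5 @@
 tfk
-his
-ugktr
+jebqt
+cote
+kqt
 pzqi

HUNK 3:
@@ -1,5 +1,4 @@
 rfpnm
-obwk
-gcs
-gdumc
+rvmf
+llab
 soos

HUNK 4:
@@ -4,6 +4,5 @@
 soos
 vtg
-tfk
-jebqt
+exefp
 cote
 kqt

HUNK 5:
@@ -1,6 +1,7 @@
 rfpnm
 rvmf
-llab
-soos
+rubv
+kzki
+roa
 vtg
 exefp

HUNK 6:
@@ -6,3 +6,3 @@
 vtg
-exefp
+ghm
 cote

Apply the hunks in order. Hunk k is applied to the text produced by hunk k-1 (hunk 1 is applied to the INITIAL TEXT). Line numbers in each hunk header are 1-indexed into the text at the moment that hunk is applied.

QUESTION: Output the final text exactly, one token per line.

Hunk 1: at line 7 remove [eupej] add [his] -> 10 lines: rfpnm obwk gcs gdumc soos vtg tfk his ugktr pzqi
Hunk 2: at line 7 remove [his,ugktr] add [jebqt,cote,kqt] -> 11 lines: rfpnm obwk gcs gdumc soos vtg tfk jebqt cote kqt pzqi
Hunk 3: at line 1 remove [obwk,gcs,gdumc] add [rvmf,llab] -> 10 lines: rfpnm rvmf llab soos vtg tfk jebqt cote kqt pzqi
Hunk 4: at line 4 remove [tfk,jebqt] add [exefp] -> 9 lines: rfpnm rvmf llab soos vtg exefp cote kqt pzqi
Hunk 5: at line 1 remove [llab,soos] add [rubv,kzki,roa] -> 10 lines: rfpnm rvmf rubv kzki roa vtg exefp cote kqt pzqi
Hunk 6: at line 6 remove [exefp] add [ghm] -> 10 lines: rfpnm rvmf rubv kzki roa vtg ghm cote kqt pzqi

Answer: rfpnm
rvmf
rubv
kzki
roa
vtg
ghm
cote
kqt
pzqi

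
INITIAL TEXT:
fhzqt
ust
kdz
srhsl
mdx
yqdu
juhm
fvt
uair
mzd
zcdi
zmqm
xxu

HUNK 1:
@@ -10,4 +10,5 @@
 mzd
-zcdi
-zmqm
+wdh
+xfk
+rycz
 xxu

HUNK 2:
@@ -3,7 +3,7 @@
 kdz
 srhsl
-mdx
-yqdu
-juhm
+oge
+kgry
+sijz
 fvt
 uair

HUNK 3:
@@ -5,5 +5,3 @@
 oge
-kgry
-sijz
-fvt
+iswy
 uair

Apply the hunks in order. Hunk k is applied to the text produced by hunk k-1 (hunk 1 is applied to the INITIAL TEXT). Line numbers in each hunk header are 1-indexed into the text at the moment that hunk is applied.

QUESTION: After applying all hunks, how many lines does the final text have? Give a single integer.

Answer: 12

Derivation:
Hunk 1: at line 10 remove [zcdi,zmqm] add [wdh,xfk,rycz] -> 14 lines: fhzqt ust kdz srhsl mdx yqdu juhm fvt uair mzd wdh xfk rycz xxu
Hunk 2: at line 3 remove [mdx,yqdu,juhm] add [oge,kgry,sijz] -> 14 lines: fhzqt ust kdz srhsl oge kgry sijz fvt uair mzd wdh xfk rycz xxu
Hunk 3: at line 5 remove [kgry,sijz,fvt] add [iswy] -> 12 lines: fhzqt ust kdz srhsl oge iswy uair mzd wdh xfk rycz xxu
Final line count: 12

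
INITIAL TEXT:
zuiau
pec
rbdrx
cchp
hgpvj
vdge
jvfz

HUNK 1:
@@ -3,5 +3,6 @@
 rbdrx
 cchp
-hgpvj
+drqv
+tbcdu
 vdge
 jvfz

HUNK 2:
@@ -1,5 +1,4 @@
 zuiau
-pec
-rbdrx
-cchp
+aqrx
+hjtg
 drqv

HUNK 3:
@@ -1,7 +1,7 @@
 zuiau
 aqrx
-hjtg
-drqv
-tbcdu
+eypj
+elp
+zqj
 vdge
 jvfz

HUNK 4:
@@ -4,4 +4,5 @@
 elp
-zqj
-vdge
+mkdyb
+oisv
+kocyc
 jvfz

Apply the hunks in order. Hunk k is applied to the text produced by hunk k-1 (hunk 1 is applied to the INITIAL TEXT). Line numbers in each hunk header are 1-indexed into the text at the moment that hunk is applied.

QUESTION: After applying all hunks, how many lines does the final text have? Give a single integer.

Hunk 1: at line 3 remove [hgpvj] add [drqv,tbcdu] -> 8 lines: zuiau pec rbdrx cchp drqv tbcdu vdge jvfz
Hunk 2: at line 1 remove [pec,rbdrx,cchp] add [aqrx,hjtg] -> 7 lines: zuiau aqrx hjtg drqv tbcdu vdge jvfz
Hunk 3: at line 1 remove [hjtg,drqv,tbcdu] add [eypj,elp,zqj] -> 7 lines: zuiau aqrx eypj elp zqj vdge jvfz
Hunk 4: at line 4 remove [zqj,vdge] add [mkdyb,oisv,kocyc] -> 8 lines: zuiau aqrx eypj elp mkdyb oisv kocyc jvfz
Final line count: 8

Answer: 8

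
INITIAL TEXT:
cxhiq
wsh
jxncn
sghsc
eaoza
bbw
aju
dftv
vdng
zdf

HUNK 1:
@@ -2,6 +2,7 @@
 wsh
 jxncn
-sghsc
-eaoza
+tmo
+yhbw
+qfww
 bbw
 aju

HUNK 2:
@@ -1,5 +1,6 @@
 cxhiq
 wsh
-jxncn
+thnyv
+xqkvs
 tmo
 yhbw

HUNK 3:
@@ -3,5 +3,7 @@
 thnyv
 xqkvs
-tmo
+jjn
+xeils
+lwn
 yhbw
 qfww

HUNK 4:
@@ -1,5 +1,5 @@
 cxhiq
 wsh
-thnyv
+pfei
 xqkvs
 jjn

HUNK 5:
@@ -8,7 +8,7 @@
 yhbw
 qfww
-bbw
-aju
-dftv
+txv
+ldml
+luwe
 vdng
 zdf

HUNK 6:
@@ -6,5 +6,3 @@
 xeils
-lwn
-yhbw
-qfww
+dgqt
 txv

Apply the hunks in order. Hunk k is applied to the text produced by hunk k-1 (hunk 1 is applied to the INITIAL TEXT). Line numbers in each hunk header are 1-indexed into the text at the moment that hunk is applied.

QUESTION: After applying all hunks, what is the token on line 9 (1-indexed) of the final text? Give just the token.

Hunk 1: at line 2 remove [sghsc,eaoza] add [tmo,yhbw,qfww] -> 11 lines: cxhiq wsh jxncn tmo yhbw qfww bbw aju dftv vdng zdf
Hunk 2: at line 1 remove [jxncn] add [thnyv,xqkvs] -> 12 lines: cxhiq wsh thnyv xqkvs tmo yhbw qfww bbw aju dftv vdng zdf
Hunk 3: at line 3 remove [tmo] add [jjn,xeils,lwn] -> 14 lines: cxhiq wsh thnyv xqkvs jjn xeils lwn yhbw qfww bbw aju dftv vdng zdf
Hunk 4: at line 1 remove [thnyv] add [pfei] -> 14 lines: cxhiq wsh pfei xqkvs jjn xeils lwn yhbw qfww bbw aju dftv vdng zdf
Hunk 5: at line 8 remove [bbw,aju,dftv] add [txv,ldml,luwe] -> 14 lines: cxhiq wsh pfei xqkvs jjn xeils lwn yhbw qfww txv ldml luwe vdng zdf
Hunk 6: at line 6 remove [lwn,yhbw,qfww] add [dgqt] -> 12 lines: cxhiq wsh pfei xqkvs jjn xeils dgqt txv ldml luwe vdng zdf
Final line 9: ldml

Answer: ldml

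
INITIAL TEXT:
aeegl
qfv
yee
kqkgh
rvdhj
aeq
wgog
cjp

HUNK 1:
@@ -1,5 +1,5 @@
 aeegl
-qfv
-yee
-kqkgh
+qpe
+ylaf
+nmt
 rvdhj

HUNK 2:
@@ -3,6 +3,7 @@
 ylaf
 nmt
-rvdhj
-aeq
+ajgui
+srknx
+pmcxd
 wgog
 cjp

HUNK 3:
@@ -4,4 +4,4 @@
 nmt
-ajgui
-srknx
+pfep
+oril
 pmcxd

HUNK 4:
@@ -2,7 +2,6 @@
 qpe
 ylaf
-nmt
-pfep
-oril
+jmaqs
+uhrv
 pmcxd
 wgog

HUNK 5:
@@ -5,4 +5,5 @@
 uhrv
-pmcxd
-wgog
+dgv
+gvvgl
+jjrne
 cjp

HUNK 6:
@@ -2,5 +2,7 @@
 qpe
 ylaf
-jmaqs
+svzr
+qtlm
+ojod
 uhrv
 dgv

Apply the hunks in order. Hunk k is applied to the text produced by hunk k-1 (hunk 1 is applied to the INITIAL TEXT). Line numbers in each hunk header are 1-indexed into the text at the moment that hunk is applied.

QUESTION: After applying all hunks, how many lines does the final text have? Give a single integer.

Hunk 1: at line 1 remove [qfv,yee,kqkgh] add [qpe,ylaf,nmt] -> 8 lines: aeegl qpe ylaf nmt rvdhj aeq wgog cjp
Hunk 2: at line 3 remove [rvdhj,aeq] add [ajgui,srknx,pmcxd] -> 9 lines: aeegl qpe ylaf nmt ajgui srknx pmcxd wgog cjp
Hunk 3: at line 4 remove [ajgui,srknx] add [pfep,oril] -> 9 lines: aeegl qpe ylaf nmt pfep oril pmcxd wgog cjp
Hunk 4: at line 2 remove [nmt,pfep,oril] add [jmaqs,uhrv] -> 8 lines: aeegl qpe ylaf jmaqs uhrv pmcxd wgog cjp
Hunk 5: at line 5 remove [pmcxd,wgog] add [dgv,gvvgl,jjrne] -> 9 lines: aeegl qpe ylaf jmaqs uhrv dgv gvvgl jjrne cjp
Hunk 6: at line 2 remove [jmaqs] add [svzr,qtlm,ojod] -> 11 lines: aeegl qpe ylaf svzr qtlm ojod uhrv dgv gvvgl jjrne cjp
Final line count: 11

Answer: 11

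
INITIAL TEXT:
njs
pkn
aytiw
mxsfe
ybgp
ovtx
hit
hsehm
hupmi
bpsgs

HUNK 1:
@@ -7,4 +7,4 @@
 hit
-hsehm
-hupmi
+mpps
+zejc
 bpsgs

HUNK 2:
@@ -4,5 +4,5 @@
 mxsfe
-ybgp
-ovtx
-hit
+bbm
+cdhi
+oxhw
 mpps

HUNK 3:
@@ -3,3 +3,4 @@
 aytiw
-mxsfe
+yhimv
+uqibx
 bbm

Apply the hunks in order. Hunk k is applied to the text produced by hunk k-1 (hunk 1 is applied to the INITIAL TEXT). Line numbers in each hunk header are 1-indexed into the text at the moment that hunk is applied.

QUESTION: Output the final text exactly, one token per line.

Hunk 1: at line 7 remove [hsehm,hupmi] add [mpps,zejc] -> 10 lines: njs pkn aytiw mxsfe ybgp ovtx hit mpps zejc bpsgs
Hunk 2: at line 4 remove [ybgp,ovtx,hit] add [bbm,cdhi,oxhw] -> 10 lines: njs pkn aytiw mxsfe bbm cdhi oxhw mpps zejc bpsgs
Hunk 3: at line 3 remove [mxsfe] add [yhimv,uqibx] -> 11 lines: njs pkn aytiw yhimv uqibx bbm cdhi oxhw mpps zejc bpsgs

Answer: njs
pkn
aytiw
yhimv
uqibx
bbm
cdhi
oxhw
mpps
zejc
bpsgs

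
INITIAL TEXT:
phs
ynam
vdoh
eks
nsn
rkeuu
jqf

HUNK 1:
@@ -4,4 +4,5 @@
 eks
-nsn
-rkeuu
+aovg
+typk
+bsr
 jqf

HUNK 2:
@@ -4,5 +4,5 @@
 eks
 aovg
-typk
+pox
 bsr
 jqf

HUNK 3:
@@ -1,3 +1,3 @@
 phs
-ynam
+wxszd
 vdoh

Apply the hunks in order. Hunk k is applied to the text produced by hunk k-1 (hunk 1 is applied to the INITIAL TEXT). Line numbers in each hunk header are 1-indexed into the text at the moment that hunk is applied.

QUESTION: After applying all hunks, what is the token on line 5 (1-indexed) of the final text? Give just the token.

Answer: aovg

Derivation:
Hunk 1: at line 4 remove [nsn,rkeuu] add [aovg,typk,bsr] -> 8 lines: phs ynam vdoh eks aovg typk bsr jqf
Hunk 2: at line 4 remove [typk] add [pox] -> 8 lines: phs ynam vdoh eks aovg pox bsr jqf
Hunk 3: at line 1 remove [ynam] add [wxszd] -> 8 lines: phs wxszd vdoh eks aovg pox bsr jqf
Final line 5: aovg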